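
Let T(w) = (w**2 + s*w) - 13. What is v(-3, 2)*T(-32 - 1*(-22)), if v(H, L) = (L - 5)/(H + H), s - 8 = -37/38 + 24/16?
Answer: 33/38 ≈ 0.86842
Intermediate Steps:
s = 162/19 (s = 8 + (-37/38 + 24/16) = 8 + (-37*1/38 + 24*(1/16)) = 8 + (-37/38 + 3/2) = 8 + 10/19 = 162/19 ≈ 8.5263)
T(w) = -13 + w**2 + 162*w/19 (T(w) = (w**2 + 162*w/19) - 13 = -13 + w**2 + 162*w/19)
v(H, L) = (-5 + L)/(2*H) (v(H, L) = (-5 + L)/((2*H)) = (-5 + L)*(1/(2*H)) = (-5 + L)/(2*H))
v(-3, 2)*T(-32 - 1*(-22)) = ((1/2)*(-5 + 2)/(-3))*(-13 + (-32 - 1*(-22))**2 + 162*(-32 - 1*(-22))/19) = ((1/2)*(-1/3)*(-3))*(-13 + (-32 + 22)**2 + 162*(-32 + 22)/19) = (-13 + (-10)**2 + (162/19)*(-10))/2 = (-13 + 100 - 1620/19)/2 = (1/2)*(33/19) = 33/38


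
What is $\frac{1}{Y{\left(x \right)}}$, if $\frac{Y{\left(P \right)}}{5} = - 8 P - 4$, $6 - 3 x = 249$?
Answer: $\frac{1}{3220} \approx 0.00031056$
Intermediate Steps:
$x = -81$ ($x = 2 - 83 = -81$)
$Y{\left(P \right)} = -20 - 40 P$ ($Y{\left(P \right)} = 5 \left(- 8 P - 4\right) = 5 \left(-4 - 8 P\right) = -20 - 40 P$)
$\frac{1}{Y{\left(x \right)}} = \frac{1}{-20 - -3240} = \frac{1}{-20 + 3240} = \frac{1}{3220}$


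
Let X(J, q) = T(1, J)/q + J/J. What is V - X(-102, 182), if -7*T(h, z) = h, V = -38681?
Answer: -49280867/1274 ≈ -38682.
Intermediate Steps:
T(h, z) = -h/7
X(J, q) = 1 - 1/(7*q) (X(J, q) = (-⅐*1)/q + J/J = -1/(7*q) + 1 = 1 - 1/(7*q))
V - X(-102, 182) = -38681 - (-⅐ + 182)/182 = -38681 - 1273/(182*7) = -38681 - 1*1273/1274 = -38681 - 1273/1274 = -49280867/1274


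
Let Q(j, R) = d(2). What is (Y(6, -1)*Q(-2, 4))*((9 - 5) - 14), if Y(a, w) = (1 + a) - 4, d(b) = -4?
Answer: 120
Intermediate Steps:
Y(a, w) = -3 + a
Q(j, R) = -4
(Y(6, -1)*Q(-2, 4))*((9 - 5) - 14) = ((-3 + 6)*(-4))*((9 - 5) - 14) = (3*(-4))*(4 - 14) = -12*(-10) = 120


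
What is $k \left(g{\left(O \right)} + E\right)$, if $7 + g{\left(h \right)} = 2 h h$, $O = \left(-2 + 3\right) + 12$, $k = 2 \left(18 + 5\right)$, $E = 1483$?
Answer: $83444$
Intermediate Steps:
$k = 46$ ($k = 2 \cdot 23 = 46$)
$O = 13$ ($O = 1 + 12 = 13$)
$g{\left(h \right)} = -7 + 2 h^{2}$ ($g{\left(h \right)} = -7 + 2 h h = -7 + 2 h^{2}$)
$k \left(g{\left(O \right)} + E\right) = 46 \left(\left(-7 + 2 \cdot 13^{2}\right) + 1483\right) = 46 \left(\left(-7 + 2 \cdot 169\right) + 1483\right) = 46 \left(\left(-7 + 338\right) + 1483\right) = 46 \left(331 + 1483\right) = 46 \cdot 1814 = 83444$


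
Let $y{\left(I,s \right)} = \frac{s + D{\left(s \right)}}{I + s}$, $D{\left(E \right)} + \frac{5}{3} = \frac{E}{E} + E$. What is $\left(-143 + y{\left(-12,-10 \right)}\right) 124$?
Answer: $- \frac{581312}{33} \approx -17616.0$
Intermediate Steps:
$D{\left(E \right)} = - \frac{2}{3} + E$ ($D{\left(E \right)} = - \frac{5}{3} + \left(\frac{E}{E} + E\right) = - \frac{5}{3} + \left(1 + E\right) = - \frac{2}{3} + E$)
$y{\left(I,s \right)} = \frac{- \frac{2}{3} + 2 s}{I + s}$ ($y{\left(I,s \right)} = \frac{s + \left(- \frac{2}{3} + s\right)}{I + s} = \frac{- \frac{2}{3} + 2 s}{I + s}$)
$\left(-143 + y{\left(-12,-10 \right)}\right) 124 = \left(-143 + \frac{- \frac{2}{3} + 2 \left(-10\right)}{-12 - 10}\right) 124 = \left(-143 + \frac{- \frac{2}{3} - 20}{-22}\right) 124 = \left(-143 - - \frac{31}{33}\right) 124 = \left(-143 + \frac{31}{33}\right) 124 = \left(- \frac{4688}{33}\right) 124 = - \frac{581312}{33}$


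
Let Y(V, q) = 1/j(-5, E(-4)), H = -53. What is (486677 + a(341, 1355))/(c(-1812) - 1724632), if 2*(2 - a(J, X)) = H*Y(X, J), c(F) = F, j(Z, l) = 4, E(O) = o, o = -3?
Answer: -3893485/13811552 ≈ -0.28190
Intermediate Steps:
E(O) = -3
Y(V, q) = 1/4
a(J, X) = 69/8 (a(J, X) = 2 - (-53)/(2*4) = 2 - 1/2*(-53/4) = 2 + 53/8 = 69/8)
(486677 + a(341, 1355))/(c(-1812) - 1724632) = (486677 + 69/8)/(-1812 - 1724632) = (3893485/8)/(-1726444) = (3893485/8)*(-1/1726444) = -3893485/13811552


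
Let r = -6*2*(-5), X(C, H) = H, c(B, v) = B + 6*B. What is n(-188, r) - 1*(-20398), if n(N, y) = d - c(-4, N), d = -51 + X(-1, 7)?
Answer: 20382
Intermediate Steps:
c(B, v) = 7*B
r = 60 (r = -12*(-5) = 60)
d = -44 (d = -51 + 7 = -44)
n(N, y) = -16 (n(N, y) = -44 - 7*(-4) = -44 - 1*(-28) = -44 + 28 = -16)
n(-188, r) - 1*(-20398) = -16 - 1*(-20398) = -16 + 20398 = 20382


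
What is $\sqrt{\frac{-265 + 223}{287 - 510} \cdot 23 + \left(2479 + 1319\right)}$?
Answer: $\frac{4 \sqrt{11817885}}{223} \approx 61.663$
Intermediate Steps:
$\sqrt{\frac{-265 + 223}{287 - 510} \cdot 23 + \left(2479 + 1319\right)} = \sqrt{- \frac{42}{-223} \cdot 23 + 3798} = \sqrt{\left(-42\right) \left(- \frac{1}{223}\right) 23 + 3798} = \sqrt{\frac{42}{223} \cdot 23 + 3798} = \sqrt{\frac{966}{223} + 3798} = \sqrt{\frac{847920}{223}} = \frac{4 \sqrt{11817885}}{223}$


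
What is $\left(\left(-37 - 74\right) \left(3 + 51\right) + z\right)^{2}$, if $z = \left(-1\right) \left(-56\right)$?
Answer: $35259844$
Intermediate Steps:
$z = 56$
$\left(\left(-37 - 74\right) \left(3 + 51\right) + z\right)^{2} = \left(\left(-37 - 74\right) \left(3 + 51\right) + 56\right)^{2} = \left(\left(-111\right) 54 + 56\right)^{2} = \left(-5994 + 56\right)^{2} = \left(-5938\right)^{2} = 35259844$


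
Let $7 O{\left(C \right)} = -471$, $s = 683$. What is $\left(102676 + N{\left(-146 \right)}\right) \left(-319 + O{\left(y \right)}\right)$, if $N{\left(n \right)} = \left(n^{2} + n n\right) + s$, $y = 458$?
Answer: $- \frac{394759664}{7} \approx -5.6394 \cdot 10^{7}$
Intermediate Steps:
$O{\left(C \right)} = - \frac{471}{7}$ ($O{\left(C \right)} = \frac{1}{7} \left(-471\right) = - \frac{471}{7}$)
$N{\left(n \right)} = 683 + 2 n^{2}$ ($N{\left(n \right)} = \left(n^{2} + n n\right) + 683 = \left(n^{2} + n^{2}\right) + 683 = 2 n^{2} + 683 = 683 + 2 n^{2}$)
$\left(102676 + N{\left(-146 \right)}\right) \left(-319 + O{\left(y \right)}\right) = \left(102676 + \left(683 + 2 \left(-146\right)^{2}\right)\right) \left(-319 - \frac{471}{7}\right) = \left(102676 + \left(683 + 2 \cdot 21316\right)\right) \left(- \frac{2704}{7}\right) = \left(102676 + \left(683 + 42632\right)\right) \left(- \frac{2704}{7}\right) = \left(102676 + 43315\right) \left(- \frac{2704}{7}\right) = 145991 \left(- \frac{2704}{7}\right) = - \frac{394759664}{7}$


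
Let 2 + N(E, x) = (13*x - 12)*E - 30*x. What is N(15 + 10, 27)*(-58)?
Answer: -444454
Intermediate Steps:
N(E, x) = -2 - 30*x + E*(-12 + 13*x) (N(E, x) = -2 + ((13*x - 12)*E - 30*x) = -2 + ((-12 + 13*x)*E - 30*x) = -2 + (E*(-12 + 13*x) - 30*x) = -2 + (-30*x + E*(-12 + 13*x)) = -2 - 30*x + E*(-12 + 13*x))
N(15 + 10, 27)*(-58) = (-2 - 30*27 - 12*(15 + 10) + 13*(15 + 10)*27)*(-58) = (-2 - 810 - 12*25 + 13*25*27)*(-58) = (-2 - 810 - 300 + 8775)*(-58) = 7663*(-58) = -444454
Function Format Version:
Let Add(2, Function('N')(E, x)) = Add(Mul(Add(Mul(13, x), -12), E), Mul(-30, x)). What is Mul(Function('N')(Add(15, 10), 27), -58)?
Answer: -444454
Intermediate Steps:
Function('N')(E, x) = Add(-2, Mul(-30, x), Mul(E, Add(-12, Mul(13, x)))) (Function('N')(E, x) = Add(-2, Add(Mul(Add(Mul(13, x), -12), E), Mul(-30, x))) = Add(-2, Add(Mul(Add(-12, Mul(13, x)), E), Mul(-30, x))) = Add(-2, Add(Mul(E, Add(-12, Mul(13, x))), Mul(-30, x))) = Add(-2, Add(Mul(-30, x), Mul(E, Add(-12, Mul(13, x))))) = Add(-2, Mul(-30, x), Mul(E, Add(-12, Mul(13, x)))))
Mul(Function('N')(Add(15, 10), 27), -58) = Mul(Add(-2, Mul(-30, 27), Mul(-12, Add(15, 10)), Mul(13, Add(15, 10), 27)), -58) = Mul(Add(-2, -810, Mul(-12, 25), Mul(13, 25, 27)), -58) = Mul(Add(-2, -810, -300, 8775), -58) = Mul(7663, -58) = -444454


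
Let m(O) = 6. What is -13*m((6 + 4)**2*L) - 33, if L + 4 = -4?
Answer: -111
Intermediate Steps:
L = -8 (L = -4 - 4 = -8)
-13*m((6 + 4)**2*L) - 33 = -13*6 - 33 = -78 - 33 = -111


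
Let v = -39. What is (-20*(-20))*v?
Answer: -15600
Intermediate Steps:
(-20*(-20))*v = -20*(-20)*(-39) = 400*(-39) = -15600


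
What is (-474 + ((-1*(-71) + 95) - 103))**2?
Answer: 168921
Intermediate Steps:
(-474 + ((-1*(-71) + 95) - 103))**2 = (-474 + ((71 + 95) - 103))**2 = (-474 + (166 - 103))**2 = (-474 + 63)**2 = (-411)**2 = 168921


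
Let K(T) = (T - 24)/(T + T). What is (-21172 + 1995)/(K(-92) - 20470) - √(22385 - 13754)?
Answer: 882142/941591 - 3*√959 ≈ -91.966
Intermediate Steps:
K(T) = (-24 + T)/(2*T) (K(T) = (-24 + T)/((2*T)) = (-24 + T)*(1/(2*T)) = (-24 + T)/(2*T))
(-21172 + 1995)/(K(-92) - 20470) - √(22385 - 13754) = (-21172 + 1995)/((½)*(-24 - 92)/(-92) - 20470) - √(22385 - 13754) = -19177/((½)*(-1/92)*(-116) - 20470) - √8631 = -19177/(29/46 - 20470) - 3*√959 = -19177/(-941591/46) - 3*√959 = -19177*(-46/941591) - 3*√959 = 882142/941591 - 3*√959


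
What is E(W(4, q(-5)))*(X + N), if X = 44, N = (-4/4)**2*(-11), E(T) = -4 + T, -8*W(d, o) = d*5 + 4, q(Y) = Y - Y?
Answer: -231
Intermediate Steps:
q(Y) = 0
W(d, o) = -1/2 - 5*d/8 (W(d, o) = -(d*5 + 4)/8 = -(5*d + 4)/8 = -(4 + 5*d)/8 = -1/2 - 5*d/8)
N = -11 (N = (-4*1/4)**2*(-11) = (-1)**2*(-11) = 1*(-11) = -11)
E(W(4, q(-5)))*(X + N) = (-4 + (-1/2 - 5/8*4))*(44 - 11) = (-4 + (-1/2 - 5/2))*33 = (-4 - 3)*33 = -7*33 = -231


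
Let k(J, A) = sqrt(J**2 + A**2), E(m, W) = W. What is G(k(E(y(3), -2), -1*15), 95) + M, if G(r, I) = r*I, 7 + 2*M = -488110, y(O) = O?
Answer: -488117/2 + 95*sqrt(229) ≈ -2.4262e+5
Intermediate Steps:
M = -488117/2 (M = -7/2 + (1/2)*(-488110) = -7/2 - 244055 = -488117/2 ≈ -2.4406e+5)
k(J, A) = sqrt(A**2 + J**2)
G(r, I) = I*r
G(k(E(y(3), -2), -1*15), 95) + M = 95*sqrt((-1*15)**2 + (-2)**2) - 488117/2 = 95*sqrt((-15)**2 + 4) - 488117/2 = 95*sqrt(225 + 4) - 488117/2 = 95*sqrt(229) - 488117/2 = -488117/2 + 95*sqrt(229)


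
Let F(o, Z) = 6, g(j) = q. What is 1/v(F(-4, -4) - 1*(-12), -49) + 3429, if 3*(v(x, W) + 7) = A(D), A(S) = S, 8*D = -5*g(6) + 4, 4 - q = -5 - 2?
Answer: 250309/73 ≈ 3428.9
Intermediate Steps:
q = 11 (q = 4 - (-5 - 2) = 4 - 1*(-7) = 4 + 7 = 11)
g(j) = 11
D = -51/8 (D = (-5*11 + 4)/8 = (-55 + 4)/8 = (⅛)*(-51) = -51/8 ≈ -6.3750)
v(x, W) = -73/8 (v(x, W) = -7 + (⅓)*(-51/8) = -7 - 17/8 = -73/8)
1/v(F(-4, -4) - 1*(-12), -49) + 3429 = 1/(-73/8) + 3429 = -8/73 + 3429 = 250309/73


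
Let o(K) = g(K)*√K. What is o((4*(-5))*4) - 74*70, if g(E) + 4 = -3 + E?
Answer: -5180 - 348*I*√5 ≈ -5180.0 - 778.15*I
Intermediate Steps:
g(E) = -7 + E (g(E) = -4 + (-3 + E) = -7 + E)
o(K) = √K*(-7 + K) (o(K) = (-7 + K)*√K = √K*(-7 + K))
o((4*(-5))*4) - 74*70 = √((4*(-5))*4)*(-7 + (4*(-5))*4) - 74*70 = √(-20*4)*(-7 - 20*4) - 5180 = √(-80)*(-7 - 80) - 5180 = (4*I*√5)*(-87) - 5180 = -348*I*√5 - 5180 = -5180 - 348*I*√5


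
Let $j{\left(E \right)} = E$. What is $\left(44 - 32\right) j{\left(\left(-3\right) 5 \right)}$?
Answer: $-180$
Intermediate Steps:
$\left(44 - 32\right) j{\left(\left(-3\right) 5 \right)} = \left(44 - 32\right) \left(\left(-3\right) 5\right) = 12 \left(-15\right) = -180$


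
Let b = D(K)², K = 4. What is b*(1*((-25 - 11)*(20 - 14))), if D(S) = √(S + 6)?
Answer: -2160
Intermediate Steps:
D(S) = √(6 + S)
b = 10 (b = (√(6 + 4))² = (√10)² = 10)
b*(1*((-25 - 11)*(20 - 14))) = 10*(1*((-25 - 11)*(20 - 14))) = 10*(1*(-36*6)) = 10*(1*(-216)) = 10*(-216) = -2160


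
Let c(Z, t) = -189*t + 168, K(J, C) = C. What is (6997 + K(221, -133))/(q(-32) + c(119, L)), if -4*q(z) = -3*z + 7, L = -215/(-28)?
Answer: -624/119 ≈ -5.2437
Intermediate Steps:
L = 215/28 (L = -215*(-1/28) = 215/28 ≈ 7.6786)
q(z) = -7/4 + 3*z/4 (q(z) = -(-3*z + 7)/4 = -(7 - 3*z)/4 = -7/4 + 3*z/4)
c(Z, t) = 168 - 189*t
(6997 + K(221, -133))/(q(-32) + c(119, L)) = (6997 - 133)/((-7/4 + (¾)*(-32)) + (168 - 189*215/28)) = 6864/((-7/4 - 24) + (168 - 5805/4)) = 6864/(-103/4 - 5133/4) = 6864/(-1309) = 6864*(-1/1309) = -624/119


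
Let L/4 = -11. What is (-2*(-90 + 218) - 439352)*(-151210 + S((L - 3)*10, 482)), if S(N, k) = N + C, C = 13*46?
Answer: 66416855856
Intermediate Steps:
C = 598
L = -44 (L = 4*(-11) = -44)
S(N, k) = 598 + N (S(N, k) = N + 598 = 598 + N)
(-2*(-90 + 218) - 439352)*(-151210 + S((L - 3)*10, 482)) = (-2*(-90 + 218) - 439352)*(-151210 + (598 + (-44 - 3)*10)) = (-2*128 - 439352)*(-151210 + (598 - 47*10)) = (-256 - 439352)*(-151210 + (598 - 470)) = -439608*(-151210 + 128) = -439608*(-151082) = 66416855856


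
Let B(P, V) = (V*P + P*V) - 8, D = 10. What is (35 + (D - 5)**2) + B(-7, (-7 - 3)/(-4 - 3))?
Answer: 32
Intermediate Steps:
B(P, V) = -8 + 2*P*V (B(P, V) = (P*V + P*V) - 8 = 2*P*V - 8 = -8 + 2*P*V)
(35 + (D - 5)**2) + B(-7, (-7 - 3)/(-4 - 3)) = (35 + (10 - 5)**2) + (-8 + 2*(-7)*((-7 - 3)/(-4 - 3))) = (35 + 5**2) + (-8 + 2*(-7)*(-10/(-7))) = (35 + 25) + (-8 + 2*(-7)*(-10*(-1/7))) = 60 + (-8 + 2*(-7)*(10/7)) = 60 + (-8 - 20) = 60 - 28 = 32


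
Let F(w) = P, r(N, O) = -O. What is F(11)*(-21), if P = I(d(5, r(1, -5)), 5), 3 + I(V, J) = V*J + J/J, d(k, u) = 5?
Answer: -483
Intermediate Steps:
I(V, J) = -2 + J*V (I(V, J) = -3 + (V*J + J/J) = -3 + (J*V + 1) = -3 + (1 + J*V) = -2 + J*V)
P = 23 (P = -2 + 5*5 = -2 + 25 = 23)
F(w) = 23
F(11)*(-21) = 23*(-21) = -483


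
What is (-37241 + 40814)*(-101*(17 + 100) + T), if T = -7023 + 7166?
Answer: -41711202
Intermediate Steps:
T = 143
(-37241 + 40814)*(-101*(17 + 100) + T) = (-37241 + 40814)*(-101*(17 + 100) + 143) = 3573*(-101*117 + 143) = 3573*(-11817 + 143) = 3573*(-11674) = -41711202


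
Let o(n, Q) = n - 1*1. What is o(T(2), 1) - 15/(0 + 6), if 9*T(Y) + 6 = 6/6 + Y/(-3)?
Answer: -223/54 ≈ -4.1296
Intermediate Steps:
T(Y) = -5/9 - Y/27 (T(Y) = -⅔ + (6/6 + Y/(-3))/9 = -⅔ + (6*(⅙) + Y*(-⅓))/9 = -⅔ + (1 - Y/3)/9 = -⅔ + (⅑ - Y/27) = -5/9 - Y/27)
o(n, Q) = -1 + n (o(n, Q) = n - 1 = -1 + n)
o(T(2), 1) - 15/(0 + 6) = (-1 + (-5/9 - 1/27*2)) - 15/(0 + 6) = (-1 + (-5/9 - 2/27)) - 15/6 = (-1 - 17/27) - 15*⅙ = -44/27 - 5/2 = -223/54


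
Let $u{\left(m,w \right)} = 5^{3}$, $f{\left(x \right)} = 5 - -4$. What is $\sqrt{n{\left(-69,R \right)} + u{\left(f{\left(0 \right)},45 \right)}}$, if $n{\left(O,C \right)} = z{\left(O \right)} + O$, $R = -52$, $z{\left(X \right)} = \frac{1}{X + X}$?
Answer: $\frac{\sqrt{1066326}}{138} \approx 7.4828$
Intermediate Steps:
$f{\left(x \right)} = 9$ ($f{\left(x \right)} = 5 + 4 = 9$)
$z{\left(X \right)} = \frac{1}{2 X}$
$u{\left(m,w \right)} = 125$
$n{\left(O,C \right)} = O + \frac{1}{2 O}$ ($n{\left(O,C \right)} = \frac{1}{2 O} + O = O + \frac{1}{2 O}$)
$\sqrt{n{\left(-69,R \right)} + u{\left(f{\left(0 \right)},45 \right)}} = \sqrt{\left(-69 + \frac{1}{2 \left(-69\right)}\right) + 125} = \sqrt{\left(-69 + \frac{1}{2} \left(- \frac{1}{69}\right)\right) + 125} = \sqrt{\left(-69 - \frac{1}{138}\right) + 125} = \sqrt{- \frac{9523}{138} + 125} = \sqrt{\frac{7727}{138}} = \frac{\sqrt{1066326}}{138}$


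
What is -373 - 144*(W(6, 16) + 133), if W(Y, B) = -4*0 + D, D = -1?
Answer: -19381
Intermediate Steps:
W(Y, B) = -1 (W(Y, B) = -4*0 - 1 = 0 - 1 = -1)
-373 - 144*(W(6, 16) + 133) = -373 - 144*(-1 + 133) = -373 - 144*132 = -373 - 19008 = -19381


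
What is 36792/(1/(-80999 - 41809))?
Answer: -4518351936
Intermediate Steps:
36792/(1/(-80999 - 41809)) = 36792/(1/(-122808)) = 36792/(-1/122808) = 36792*(-122808) = -4518351936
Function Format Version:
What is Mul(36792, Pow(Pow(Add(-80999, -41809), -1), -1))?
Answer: -4518351936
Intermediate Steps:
Mul(36792, Pow(Pow(Add(-80999, -41809), -1), -1)) = Mul(36792, Pow(Pow(-122808, -1), -1)) = Mul(36792, Pow(Rational(-1, 122808), -1)) = Mul(36792, -122808) = -4518351936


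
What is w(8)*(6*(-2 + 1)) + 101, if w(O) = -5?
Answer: 131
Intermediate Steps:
w(8)*(6*(-2 + 1)) + 101 = -30*(-2 + 1) + 101 = -30*(-1) + 101 = -5*(-6) + 101 = 30 + 101 = 131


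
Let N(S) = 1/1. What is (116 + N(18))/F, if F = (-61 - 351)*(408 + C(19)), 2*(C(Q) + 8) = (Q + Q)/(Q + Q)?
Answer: -13/18334 ≈ -0.00070907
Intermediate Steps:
N(S) = 1
C(Q) = -15/2 (C(Q) = -8 + ((Q + Q)/(Q + Q))/2 = -8 + ((2*Q)/((2*Q)))/2 = -8 + ((2*Q)*(1/(2*Q)))/2 = -8 + (½)*1 = -8 + ½ = -15/2)
F = -165006 (F = (-61 - 351)*(408 - 15/2) = -412*801/2 = -165006)
(116 + N(18))/F = (116 + 1)/(-165006) = 117*(-1/165006) = -13/18334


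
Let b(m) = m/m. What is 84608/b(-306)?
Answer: 84608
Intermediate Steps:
b(m) = 1
84608/b(-306) = 84608/1 = 84608*1 = 84608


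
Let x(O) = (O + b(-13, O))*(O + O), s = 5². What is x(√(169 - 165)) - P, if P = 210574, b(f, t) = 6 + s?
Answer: -210442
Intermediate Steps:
s = 25
b(f, t) = 31 (b(f, t) = 6 + 25 = 31)
x(O) = 2*O*(31 + O) (x(O) = (O + 31)*(O + O) = (31 + O)*(2*O) = 2*O*(31 + O))
x(√(169 - 165)) - P = 2*√(169 - 165)*(31 + √(169 - 165)) - 1*210574 = 2*√4*(31 + √4) - 210574 = 2*2*(31 + 2) - 210574 = 2*2*33 - 210574 = 132 - 210574 = -210442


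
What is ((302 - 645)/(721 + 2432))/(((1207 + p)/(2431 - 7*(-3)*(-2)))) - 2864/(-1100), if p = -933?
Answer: 393225727/237578550 ≈ 1.6551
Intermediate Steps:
((302 - 645)/(721 + 2432))/(((1207 + p)/(2431 - 7*(-3)*(-2)))) - 2864/(-1100) = ((302 - 645)/(721 + 2432))/(((1207 - 933)/(2431 - 7*(-3)*(-2)))) - 2864/(-1100) = (-343/3153)/((274/(2431 + 21*(-2)))) - 2864*(-1/1100) = (-343*1/3153)/((274/(2431 - 42))) + 716/275 = -343/(3153*(274/2389)) + 716/275 = -343/(3153*(274*(1/2389))) + 716/275 = -343/(3153*274/2389) + 716/275 = -343/3153*2389/274 + 716/275 = -819427/863922 + 716/275 = 393225727/237578550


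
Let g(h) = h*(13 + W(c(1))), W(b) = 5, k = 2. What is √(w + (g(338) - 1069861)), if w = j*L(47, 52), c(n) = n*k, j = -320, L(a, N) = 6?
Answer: I*√1065697 ≈ 1032.3*I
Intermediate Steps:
c(n) = 2*n (c(n) = n*2 = 2*n)
w = -1920 (w = -320*6 = -1920)
g(h) = 18*h (g(h) = h*(13 + 5) = h*18 = 18*h)
√(w + (g(338) - 1069861)) = √(-1920 + (18*338 - 1069861)) = √(-1920 + (6084 - 1069861)) = √(-1920 - 1063777) = √(-1065697) = I*√1065697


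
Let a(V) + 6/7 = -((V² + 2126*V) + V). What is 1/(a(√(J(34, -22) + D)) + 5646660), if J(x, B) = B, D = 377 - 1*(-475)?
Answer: 138322814/780854976239993 + 104223*√830/1561709952479986 ≈ 1.7907e-7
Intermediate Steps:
D = 852 (D = 377 + 475 = 852)
a(V) = -6/7 - V² - 2127*V (a(V) = -6/7 - ((V² + 2126*V) + V) = -6/7 - (V² + 2127*V) = -6/7 + (-V² - 2127*V) = -6/7 - V² - 2127*V)
1/(a(√(J(34, -22) + D)) + 5646660) = 1/((-6/7 - (√(-22 + 852))² - 2127*√(-22 + 852)) + 5646660) = 1/((-6/7 - (√830)² - 2127*√830) + 5646660) = 1/((-6/7 - 1*830 - 2127*√830) + 5646660) = 1/((-6/7 - 830 - 2127*√830) + 5646660) = 1/((-5816/7 - 2127*√830) + 5646660) = 1/(39520804/7 - 2127*√830)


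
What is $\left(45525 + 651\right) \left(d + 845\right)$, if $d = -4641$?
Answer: $-175284096$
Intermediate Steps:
$\left(45525 + 651\right) \left(d + 845\right) = \left(45525 + 651\right) \left(-4641 + 845\right) = 46176 \left(-3796\right) = -175284096$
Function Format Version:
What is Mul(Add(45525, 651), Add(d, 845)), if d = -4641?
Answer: -175284096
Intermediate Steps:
Mul(Add(45525, 651), Add(d, 845)) = Mul(Add(45525, 651), Add(-4641, 845)) = Mul(46176, -3796) = -175284096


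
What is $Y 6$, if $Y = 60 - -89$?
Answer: $894$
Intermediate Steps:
$Y = 149$ ($Y = 60 + 89 = 149$)
$Y 6 = 149 \cdot 6 = 894$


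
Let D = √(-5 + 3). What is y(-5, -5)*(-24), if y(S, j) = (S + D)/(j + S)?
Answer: -12 + 12*I*√2/5 ≈ -12.0 + 3.3941*I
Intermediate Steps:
D = I*√2 (D = √(-2) = I*√2 ≈ 1.4142*I)
y(S, j) = (S + I*√2)/(S + j) (y(S, j) = (S + I*√2)/(j + S) = (S + I*√2)/(S + j))
y(-5, -5)*(-24) = ((-5 + I*√2)/(-5 - 5))*(-24) = ((-5 + I*√2)/(-10))*(-24) = -(-5 + I*√2)/10*(-24) = (½ - I*√2/10)*(-24) = -12 + 12*I*√2/5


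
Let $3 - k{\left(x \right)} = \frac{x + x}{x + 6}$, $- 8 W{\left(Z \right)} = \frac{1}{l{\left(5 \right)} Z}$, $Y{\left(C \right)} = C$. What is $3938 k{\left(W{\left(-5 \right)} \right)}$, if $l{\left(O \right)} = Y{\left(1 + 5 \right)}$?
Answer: $\frac{1546918}{131} \approx 11809.0$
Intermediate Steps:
$l{\left(O \right)} = 6$ ($l{\left(O \right)} = 1 + 5 = 6$)
$W{\left(Z \right)} = - \frac{1}{48 Z}$ ($W{\left(Z \right)} = - \frac{\frac{1}{6} \frac{1}{Z}}{8} = - \frac{1}{48 Z}$)
$k{\left(x \right)} = 3 - \frac{2 x}{6 + x}$ ($k{\left(x \right)} = 3 - \frac{x + x}{x + 6} = 3 - \frac{2 x}{6 + x}$)
$3938 k{\left(W{\left(-5 \right)} \right)} = 3938 \frac{18 - \frac{1}{48 \left(-5\right)}}{6 - \frac{1}{48 \left(-5\right)}} = 3938 \frac{18 - - \frac{1}{240}}{6 - - \frac{1}{240}} = 3938 \frac{18 + \frac{1}{240}}{6 + \frac{1}{240}} = 3938 \frac{1}{\frac{1441}{240}} \cdot \frac{4321}{240} = 3938 \cdot \frac{240}{1441} \cdot \frac{4321}{240} = 3938 \cdot \frac{4321}{1441} = \frac{1546918}{131}$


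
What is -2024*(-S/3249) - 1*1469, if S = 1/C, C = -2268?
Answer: -2706167333/1842183 ≈ -1469.0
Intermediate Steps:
S = -1/2268 (S = 1/(-2268) = -1/2268 ≈ -0.00044092)
-2024*(-S/3249) - 1*1469 = -2024/((-3249/(-1/2268))) - 1*1469 = -2024/((-3249*(-2268))) - 1469 = -2024/7368732 - 1469 = -2024*1/7368732 - 1469 = -506/1842183 - 1469 = -2706167333/1842183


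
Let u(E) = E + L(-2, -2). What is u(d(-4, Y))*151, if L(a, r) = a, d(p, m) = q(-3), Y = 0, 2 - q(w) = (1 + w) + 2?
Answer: 0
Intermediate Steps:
q(w) = -1 - w (q(w) = 2 - ((1 + w) + 2) = 2 - (3 + w) = 2 + (-3 - w) = -1 - w)
d(p, m) = 2 (d(p, m) = -1 - 1*(-3) = -1 + 3 = 2)
u(E) = -2 + E (u(E) = E - 2 = -2 + E)
u(d(-4, Y))*151 = (-2 + 2)*151 = 0*151 = 0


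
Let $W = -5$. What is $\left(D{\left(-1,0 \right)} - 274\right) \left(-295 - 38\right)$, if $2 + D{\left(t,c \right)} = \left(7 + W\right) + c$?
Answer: $91242$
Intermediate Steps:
$D{\left(t,c \right)} = c$ ($D{\left(t,c \right)} = -2 + \left(\left(7 - 5\right) + c\right) = -2 + \left(2 + c\right) = c$)
$\left(D{\left(-1,0 \right)} - 274\right) \left(-295 - 38\right) = \left(0 - 274\right) \left(-295 - 38\right) = \left(-274\right) \left(-333\right) = 91242$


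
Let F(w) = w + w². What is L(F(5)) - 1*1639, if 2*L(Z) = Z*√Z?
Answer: -1639 + 15*√30 ≈ -1556.8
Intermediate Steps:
L(Z) = Z^(3/2)/2 (L(Z) = (Z*√Z)/2 = Z^(3/2)/2)
L(F(5)) - 1*1639 = (5*(1 + 5))^(3/2)/2 - 1*1639 = (5*6)^(3/2)/2 - 1639 = 30^(3/2)/2 - 1639 = (30*√30)/2 - 1639 = 15*√30 - 1639 = -1639 + 15*√30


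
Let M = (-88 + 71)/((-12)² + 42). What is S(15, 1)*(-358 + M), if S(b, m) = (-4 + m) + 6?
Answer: -66605/62 ≈ -1074.3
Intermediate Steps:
S(b, m) = 2 + m
M = -17/186 (M = -17/(144 + 42) = -17/186 ≈ -0.091398)
S(15, 1)*(-358 + M) = (2 + 1)*(-358 - 17/186) = 3*(-66605/186) = -66605/62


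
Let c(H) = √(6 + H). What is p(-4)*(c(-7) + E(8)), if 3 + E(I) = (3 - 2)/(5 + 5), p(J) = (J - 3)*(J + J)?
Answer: -812/5 + 56*I ≈ -162.4 + 56.0*I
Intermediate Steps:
p(J) = 2*J*(-3 + J) (p(J) = (-3 + J)*(2*J) = 2*J*(-3 + J))
E(I) = -29/10 (E(I) = -3 + (3 - 2)/(5 + 5) = -3 + 1/10 = -3 + 1*(⅒) = -3 + ⅒ = -29/10)
p(-4)*(c(-7) + E(8)) = (2*(-4)*(-3 - 4))*(√(6 - 7) - 29/10) = (2*(-4)*(-7))*(√(-1) - 29/10) = 56*(I - 29/10) = 56*(-29/10 + I) = -812/5 + 56*I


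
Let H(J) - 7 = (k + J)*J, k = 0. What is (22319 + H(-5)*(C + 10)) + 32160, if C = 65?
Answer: 56879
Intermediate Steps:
H(J) = 7 + J² (H(J) = 7 + (0 + J)*J = 7 + J*J = 7 + J²)
(22319 + H(-5)*(C + 10)) + 32160 = (22319 + (7 + (-5)²)*(65 + 10)) + 32160 = (22319 + (7 + 25)*75) + 32160 = (22319 + 32*75) + 32160 = (22319 + 2400) + 32160 = 24719 + 32160 = 56879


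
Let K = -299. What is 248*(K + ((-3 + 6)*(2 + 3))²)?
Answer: -18352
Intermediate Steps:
248*(K + ((-3 + 6)*(2 + 3))²) = 248*(-299 + ((-3 + 6)*(2 + 3))²) = 248*(-299 + (3*5)²) = 248*(-299 + 15²) = 248*(-299 + 225) = 248*(-74) = -18352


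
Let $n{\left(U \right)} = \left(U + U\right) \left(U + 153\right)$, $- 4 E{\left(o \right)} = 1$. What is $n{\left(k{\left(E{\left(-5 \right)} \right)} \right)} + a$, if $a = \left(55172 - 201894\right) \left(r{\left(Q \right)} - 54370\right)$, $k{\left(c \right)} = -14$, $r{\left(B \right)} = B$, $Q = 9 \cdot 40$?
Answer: $7924451328$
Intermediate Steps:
$Q = 360$
$E{\left(o \right)} = - \frac{1}{4}$ ($E{\left(o \right)} = \left(- \frac{1}{4}\right) 1 = - \frac{1}{4}$)
$a = 7924455220$ ($a = \left(55172 - 201894\right) \left(360 - 54370\right) = \left(-146722\right) \left(-54010\right) = 7924455220$)
$n{\left(U \right)} = 2 U \left(153 + U\right)$
$n{\left(k{\left(E{\left(-5 \right)} \right)} \right)} + a = 2 \left(-14\right) \left(153 - 14\right) + 7924455220 = 2 \left(-14\right) 139 + 7924455220 = -3892 + 7924455220 = 7924451328$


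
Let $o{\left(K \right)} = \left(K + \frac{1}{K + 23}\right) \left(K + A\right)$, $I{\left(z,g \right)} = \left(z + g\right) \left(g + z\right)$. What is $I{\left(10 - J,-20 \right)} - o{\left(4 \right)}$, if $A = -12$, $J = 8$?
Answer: $\frac{9620}{27} \approx 356.3$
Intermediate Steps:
$I{\left(z,g \right)} = \left(g + z\right)^{2}$ ($I{\left(z,g \right)} = \left(g + z\right) \left(g + z\right) = \left(g + z\right)^{2}$)
$o{\left(K \right)} = \left(-12 + K\right) \left(K + \frac{1}{23 + K}\right)$ ($o{\left(K \right)} = \left(K + \frac{1}{K + 23}\right) \left(K - 12\right) = \left(K + \frac{1}{23 + K}\right) \left(-12 + K\right) = \left(-12 + K\right) \left(K + \frac{1}{23 + K}\right)$)
$I{\left(10 - J,-20 \right)} - o{\left(4 \right)} = \left(-20 + \left(10 - 8\right)\right)^{2} - \frac{-12 + 4^{3} - 1100 + 11 \cdot 4^{2}}{23 + 4} = \left(-20 + \left(10 - 8\right)\right)^{2} - \frac{-12 + 64 - 1100 + 11 \cdot 16}{27} = \left(-20 + 2\right)^{2} - \frac{-12 + 64 - 1100 + 176}{27} = \left(-18\right)^{2} - \frac{1}{27} \left(-872\right) = 324 - - \frac{872}{27} = 324 + \frac{872}{27} = \frac{9620}{27}$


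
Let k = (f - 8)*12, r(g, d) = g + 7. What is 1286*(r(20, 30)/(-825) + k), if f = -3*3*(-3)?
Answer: 80620626/275 ≈ 2.9317e+5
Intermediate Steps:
r(g, d) = 7 + g
f = 27 (f = -9*(-3) = 27)
k = 228 (k = (27 - 8)*12 = 19*12 = 228)
1286*(r(20, 30)/(-825) + k) = 1286*((7 + 20)/(-825) + 228) = 1286*(27*(-1/825) + 228) = 1286*(-9/275 + 228) = 1286*(62691/275) = 80620626/275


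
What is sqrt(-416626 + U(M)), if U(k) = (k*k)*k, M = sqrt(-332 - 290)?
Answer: sqrt(-416626 - 622*I*sqrt(622)) ≈ 12.01 - 645.58*I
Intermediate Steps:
M = I*sqrt(622) (M = sqrt(-622) = I*sqrt(622) ≈ 24.94*I)
U(k) = k**3 (U(k) = k**2*k = k**3)
sqrt(-416626 + U(M)) = sqrt(-416626 + (I*sqrt(622))**3) = sqrt(-416626 - 622*I*sqrt(622))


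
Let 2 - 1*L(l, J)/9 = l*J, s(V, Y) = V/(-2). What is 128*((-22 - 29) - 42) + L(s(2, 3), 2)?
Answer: -11868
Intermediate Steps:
s(V, Y) = -V/2 (s(V, Y) = V*(-½) = -V/2)
L(l, J) = 18 - 9*J*l (L(l, J) = 18 - 9*l*J = 18 - 9*J*l)
128*((-22 - 29) - 42) + L(s(2, 3), 2) = 128*((-22 - 29) - 42) + (18 - 9*2*(-½*2)) = 128*(-51 - 42) + (18 - 9*2*(-1)) = 128*(-93) + (18 + 18) = -11904 + 36 = -11868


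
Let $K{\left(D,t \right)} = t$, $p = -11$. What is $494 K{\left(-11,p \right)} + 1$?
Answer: $-5433$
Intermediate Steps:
$494 K{\left(-11,p \right)} + 1 = 494 \left(-11\right) + 1 = -5434 + 1 = -5433$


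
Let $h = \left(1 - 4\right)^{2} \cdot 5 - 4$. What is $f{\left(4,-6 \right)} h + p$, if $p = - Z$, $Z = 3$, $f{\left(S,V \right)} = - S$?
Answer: $-167$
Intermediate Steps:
$p = -3$ ($p = \left(-1\right) 3 = -3$)
$h = 41$ ($h = \left(-3\right)^{2} \cdot 5 - 4 = 9 \cdot 5 - 4 = 45 - 4 = 41$)
$f{\left(4,-6 \right)} h + p = \left(-1\right) 4 \cdot 41 - 3 = \left(-4\right) 41 - 3 = -164 - 3 = -167$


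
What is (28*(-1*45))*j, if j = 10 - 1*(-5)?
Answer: -18900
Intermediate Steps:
j = 15 (j = 10 + 5 = 15)
(28*(-1*45))*j = (28*(-1*45))*15 = (28*(-45))*15 = -1260*15 = -18900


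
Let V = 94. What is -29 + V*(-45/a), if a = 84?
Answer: -1111/14 ≈ -79.357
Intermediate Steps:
-29 + V*(-45/a) = -29 + 94*(-45/84) = -29 + 94*(-45*1/84) = -29 + 94*(-15/28) = -29 - 705/14 = -1111/14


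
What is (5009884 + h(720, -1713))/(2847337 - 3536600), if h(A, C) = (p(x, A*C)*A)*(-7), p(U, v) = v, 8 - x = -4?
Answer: -6221144284/689263 ≈ -9025.8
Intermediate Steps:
x = 12 (x = 8 - 1*(-4) = 8 + 4 = 12)
h(A, C) = -7*C*A² (h(A, C) = ((A*C)*A)*(-7) = (C*A²)*(-7) = -7*C*A²)
(5009884 + h(720, -1713))/(2847337 - 3536600) = (5009884 - 7*(-1713)*720²)/(2847337 - 3536600) = (5009884 - 7*(-1713)*518400)/(-689263) = (5009884 + 6216134400)*(-1/689263) = 6221144284*(-1/689263) = -6221144284/689263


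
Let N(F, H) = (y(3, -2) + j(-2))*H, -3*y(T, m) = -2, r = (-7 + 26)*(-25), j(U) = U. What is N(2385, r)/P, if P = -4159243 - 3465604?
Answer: -1900/22874541 ≈ -8.3062e-5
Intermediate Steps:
r = -475 (r = 19*(-25) = -475)
y(T, m) = ⅔ (y(T, m) = -⅓*(-2) = ⅔)
N(F, H) = -4*H/3 (N(F, H) = (⅔ - 2)*H = -4*H/3)
P = -7624847
N(2385, r)/P = -4/3*(-475)/(-7624847) = (1900/3)*(-1/7624847) = -1900/22874541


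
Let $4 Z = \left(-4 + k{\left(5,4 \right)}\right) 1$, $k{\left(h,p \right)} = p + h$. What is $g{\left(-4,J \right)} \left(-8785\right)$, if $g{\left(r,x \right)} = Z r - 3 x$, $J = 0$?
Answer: $43925$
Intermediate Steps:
$k{\left(h,p \right)} = h + p$
$Z = \frac{5}{4}$ ($Z = \frac{\left(-4 + \left(5 + 4\right)\right) 1}{4} = \frac{\left(-4 + 9\right) 1}{4} = \frac{5 \cdot 1}{4} = \frac{1}{4} \cdot 5 = \frac{5}{4} \approx 1.25$)
$g{\left(r,x \right)} = - 3 x + \frac{5 r}{4}$ ($g{\left(r,x \right)} = \frac{5 r}{4} - 3 x = - 3 x + \frac{5 r}{4}$)
$g{\left(-4,J \right)} \left(-8785\right) = \left(\left(-3\right) 0 + \frac{5}{4} \left(-4\right)\right) \left(-8785\right) = \left(0 - 5\right) \left(-8785\right) = \left(-5\right) \left(-8785\right) = 43925$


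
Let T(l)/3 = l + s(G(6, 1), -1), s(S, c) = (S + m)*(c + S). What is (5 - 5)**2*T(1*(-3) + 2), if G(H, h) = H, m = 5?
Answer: 0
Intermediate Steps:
s(S, c) = (5 + S)*(S + c) (s(S, c) = (S + 5)*(c + S) = (5 + S)*(S + c))
T(l) = 165 + 3*l (T(l) = 3*(l + (6**2 + 5*6 + 5*(-1) + 6*(-1))) = 3*(l + (36 + 30 - 5 - 6)) = 3*(l + 55) = 3*(55 + l) = 165 + 3*l)
(5 - 5)**2*T(1*(-3) + 2) = (5 - 5)**2*(165 + 3*(1*(-3) + 2)) = 0**2*(165 + 3*(-3 + 2)) = 0*(165 + 3*(-1)) = 0*(165 - 3) = 0*162 = 0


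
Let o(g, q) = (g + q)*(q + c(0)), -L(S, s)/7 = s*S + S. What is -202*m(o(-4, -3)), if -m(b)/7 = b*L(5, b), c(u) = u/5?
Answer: -22864380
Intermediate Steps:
c(u) = u/5 (c(u) = u*(1/5) = u/5)
L(S, s) = -7*S - 7*S*s (L(S, s) = -7*(s*S + S) = -7*(S*s + S) = -7*(S + S*s) = -7*S - 7*S*s)
o(g, q) = q*(g + q) (o(g, q) = (g + q)*(q + (1/5)*0) = (g + q)*(q + 0) = (g + q)*q = q*(g + q))
m(b) = -7*b*(-35 - 35*b) (m(b) = -7*b*(-7*5*(1 + b)) = -7*b*(-35 - 35*b))
-202*m(o(-4, -3)) = -49490*(-3*(-4 - 3))*(1 - 3*(-4 - 3)) = -49490*(-3*(-7))*(1 - 3*(-7)) = -49490*21*(1 + 21) = -49490*21*22 = -202*113190 = -22864380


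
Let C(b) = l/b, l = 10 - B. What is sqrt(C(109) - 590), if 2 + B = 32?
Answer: I*sqrt(7011970)/109 ≈ 24.294*I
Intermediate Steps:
B = 30 (B = -2 + 32 = 30)
l = -20 (l = 10 - 1*30 = 10 - 30 = -20)
C(b) = -20/b
sqrt(C(109) - 590) = sqrt(-20/109 - 590) = sqrt(-64330/109) = I*sqrt(7011970)/109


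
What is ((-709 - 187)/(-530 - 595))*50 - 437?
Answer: -17873/45 ≈ -397.18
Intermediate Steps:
((-709 - 187)/(-530 - 595))*50 - 437 = -896/(-1125)*50 - 437 = -896*(-1/1125)*50 - 437 = (896/1125)*50 - 437 = 1792/45 - 437 = -17873/45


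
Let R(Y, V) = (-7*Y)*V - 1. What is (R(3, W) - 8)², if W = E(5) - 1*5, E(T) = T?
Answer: 81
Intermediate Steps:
W = 0 (W = 5 - 1*5 = 5 - 5 = 0)
R(Y, V) = -1 - 7*V*Y (R(Y, V) = -7*V*Y - 1 = -1 - 7*V*Y)
(R(3, W) - 8)² = ((-1 - 7*0*3) - 8)² = ((-1 + 0) - 8)² = (-1 - 8)² = (-9)² = 81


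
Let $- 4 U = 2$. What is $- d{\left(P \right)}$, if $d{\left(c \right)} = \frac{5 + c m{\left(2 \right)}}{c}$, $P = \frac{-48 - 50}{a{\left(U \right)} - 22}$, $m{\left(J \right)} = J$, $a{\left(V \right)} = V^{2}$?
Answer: $- \frac{1219}{392} \approx -3.1097$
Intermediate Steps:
$U = - \frac{1}{2}$ ($U = \left(- \frac{1}{4}\right) 2 = - \frac{1}{2} \approx -0.5$)
$P = \frac{392}{87}$ ($P = \frac{-48 - 50}{\left(- \frac{1}{2}\right)^{2} - 22} = - \frac{98}{\frac{1}{4} - 22} = - \frac{98}{- \frac{87}{4}} = \left(-98\right) \left(- \frac{4}{87}\right) = \frac{392}{87} \approx 4.5057$)
$d{\left(c \right)} = \frac{5 + 2 c}{c}$ ($d{\left(c \right)} = \frac{5 + c 2}{c} = \frac{5 + 2 c}{c}$)
$- d{\left(P \right)} = - (2 + \frac{5}{\frac{392}{87}}) = - (2 + 5 \cdot \frac{87}{392}) = - (2 + \frac{435}{392}) = \left(-1\right) \frac{1219}{392} = - \frac{1219}{392}$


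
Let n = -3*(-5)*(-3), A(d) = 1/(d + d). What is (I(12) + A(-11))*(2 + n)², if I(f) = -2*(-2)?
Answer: 160863/22 ≈ 7312.0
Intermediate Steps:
A(d) = 1/(2*d)
I(f) = 4
n = -45 (n = 15*(-3) = -45)
(I(12) + A(-11))*(2 + n)² = (4 + (½)/(-11))*(2 - 45)² = (4 + (½)*(-1/11))*(-43)² = (4 - 1/22)*1849 = (87/22)*1849 = 160863/22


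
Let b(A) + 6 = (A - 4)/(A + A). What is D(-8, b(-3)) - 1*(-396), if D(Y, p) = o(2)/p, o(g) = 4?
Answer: 11460/29 ≈ 395.17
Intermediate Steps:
b(A) = -6 + (-4 + A)/(2*A) (b(A) = -6 + (A - 4)/(A + A) = -6 + (-4 + A)/((2*A)) = -6 + (-4 + A)*(1/(2*A)) = -6 + (-4 + A)/(2*A))
D(Y, p) = 4/p
D(-8, b(-3)) - 1*(-396) = 4/(-11/2 - 2/(-3)) - 1*(-396) = 4/(-11/2 - 2*(-⅓)) + 396 = 4/(-11/2 + ⅔) + 396 = 4/(-29/6) + 396 = 4*(-6/29) + 396 = -24/29 + 396 = 11460/29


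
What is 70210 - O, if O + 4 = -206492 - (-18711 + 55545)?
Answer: 313540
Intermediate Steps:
O = -243330 (O = -4 + (-206492 - (-18711 + 55545)) = -4 + (-206492 - 1*36834) = -4 + (-206492 - 36834) = -4 - 243326 = -243330)
70210 - O = 70210 - 1*(-243330) = 70210 + 243330 = 313540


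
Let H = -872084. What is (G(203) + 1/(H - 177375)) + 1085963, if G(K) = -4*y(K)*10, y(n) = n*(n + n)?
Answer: -2320098830464/1049459 ≈ -2.2108e+6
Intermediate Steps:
y(n) = 2*n² (y(n) = n*(2*n) = 2*n²)
G(K) = -80*K² (G(K) = -8*K²*10 = -80*K²)
(G(203) + 1/(H - 177375)) + 1085963 = (-80*203² + 1/(-872084 - 177375)) + 1085963 = (-80*41209 + 1/(-1049459)) + 1085963 = (-3296720 - 1/1049459) + 1085963 = -3459772474481/1049459 + 1085963 = -2320098830464/1049459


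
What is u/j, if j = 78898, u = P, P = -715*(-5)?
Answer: 3575/78898 ≈ 0.045312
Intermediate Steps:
P = 3575
u = 3575
u/j = 3575/78898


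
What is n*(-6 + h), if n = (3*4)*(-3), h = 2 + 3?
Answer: 36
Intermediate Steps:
h = 5
n = -36 (n = 12*(-3) = -36)
n*(-6 + h) = -36*(-6 + 5) = -36*(-1) = 36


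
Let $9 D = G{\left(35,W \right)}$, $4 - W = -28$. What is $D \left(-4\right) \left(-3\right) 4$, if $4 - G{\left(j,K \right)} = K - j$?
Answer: $\frac{112}{3} \approx 37.333$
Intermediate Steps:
$W = 32$ ($W = 4 - -28 = 4 + 28 = 32$)
$G{\left(j,K \right)} = 4 + j - K$ ($G{\left(j,K \right)} = 4 - \left(K - j\right) = 4 + j - K$)
$D = \frac{7}{9}$ ($D = \frac{4 + 35 - 32}{9} = \frac{1}{9} \cdot 7 = \frac{7}{9} \approx 0.77778$)
$D \left(-4\right) \left(-3\right) 4 = \frac{7 \left(-4\right) \left(-3\right) 4}{9} = \frac{7 \cdot 12 \cdot 4}{9} = \frac{7}{9} \cdot 48 = \frac{112}{3}$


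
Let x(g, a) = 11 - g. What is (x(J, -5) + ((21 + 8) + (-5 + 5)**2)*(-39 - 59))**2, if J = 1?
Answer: 8020224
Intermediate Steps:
(x(J, -5) + ((21 + 8) + (-5 + 5)**2)*(-39 - 59))**2 = ((11 - 1*1) + ((21 + 8) + (-5 + 5)**2)*(-39 - 59))**2 = ((11 - 1) + (29 + 0**2)*(-98))**2 = (10 + (29 + 0)*(-98))**2 = (10 + 29*(-98))**2 = (10 - 2842)**2 = (-2832)**2 = 8020224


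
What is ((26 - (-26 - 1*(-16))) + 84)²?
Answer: 14400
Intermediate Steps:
((26 - (-26 - 1*(-16))) + 84)² = ((26 - (-26 + 16)) + 84)² = ((26 - 1*(-10)) + 84)² = ((26 + 10) + 84)² = (36 + 84)² = 120² = 14400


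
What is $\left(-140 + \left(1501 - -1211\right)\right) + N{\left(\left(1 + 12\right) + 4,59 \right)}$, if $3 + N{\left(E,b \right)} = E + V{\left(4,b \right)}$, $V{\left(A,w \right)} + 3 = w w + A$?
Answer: $6068$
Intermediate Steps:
$V{\left(A,w \right)} = -3 + A + w^{2}$ ($V{\left(A,w \right)} = -3 + \left(w w + A\right) = -3 + \left(w^{2} + A\right) = -3 + \left(A + w^{2}\right) = -3 + A + w^{2}$)
$N{\left(E,b \right)} = -2 + E + b^{2}$ ($N{\left(E,b \right)} = -3 + \left(E + \left(-3 + 4 + b^{2}\right)\right) = -3 + \left(E + \left(1 + b^{2}\right)\right) = -3 + \left(1 + E + b^{2}\right) = -2 + E + b^{2}$)
$\left(-140 + \left(1501 - -1211\right)\right) + N{\left(\left(1 + 12\right) + 4,59 \right)} = \left(-140 + \left(1501 - -1211\right)\right) + \left(-2 + \left(\left(1 + 12\right) + 4\right) + 59^{2}\right) = \left(-140 + \left(1501 + 1211\right)\right) + \left(-2 + \left(13 + 4\right) + 3481\right) = \left(-140 + 2712\right) + \left(-2 + 17 + 3481\right) = 2572 + 3496 = 6068$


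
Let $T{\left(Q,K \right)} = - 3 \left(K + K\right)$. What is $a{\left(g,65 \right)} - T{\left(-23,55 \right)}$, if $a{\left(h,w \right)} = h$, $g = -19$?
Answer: $311$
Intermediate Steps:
$T{\left(Q,K \right)} = - 6 K$ ($T{\left(Q,K \right)} = - 3 \cdot 2 K = - 6 K$)
$a{\left(g,65 \right)} - T{\left(-23,55 \right)} = -19 - \left(-6\right) 55 = -19 - -330 = -19 + 330 = 311$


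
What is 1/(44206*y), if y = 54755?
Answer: 1/2420499530 ≈ 4.1314e-10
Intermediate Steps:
1/(44206*y) = 1/(44206*54755) = (1/44206)*(1/54755) = 1/2420499530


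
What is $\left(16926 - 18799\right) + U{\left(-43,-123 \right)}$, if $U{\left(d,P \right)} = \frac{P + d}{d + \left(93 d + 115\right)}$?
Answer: $- \frac{7355105}{3927} \approx -1873.0$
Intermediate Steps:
$U{\left(d,P \right)} = \frac{P + d}{115 + 94 d}$ ($U{\left(d,P \right)} = \frac{P + d}{d + \left(115 + 93 d\right)} = \frac{P + d}{115 + 94 d}$)
$\left(16926 - 18799\right) + U{\left(-43,-123 \right)} = \left(16926 - 18799\right) + \frac{-123 - 43}{115 + 94 \left(-43\right)} = -1873 + \frac{1}{115 - 4042} \left(-166\right) = -1873 + \frac{1}{-3927} \left(-166\right) = -1873 - - \frac{166}{3927} = -1873 + \frac{166}{3927} = - \frac{7355105}{3927}$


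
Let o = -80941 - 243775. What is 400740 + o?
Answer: 76024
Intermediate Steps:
o = -324716
400740 + o = 400740 - 324716 = 76024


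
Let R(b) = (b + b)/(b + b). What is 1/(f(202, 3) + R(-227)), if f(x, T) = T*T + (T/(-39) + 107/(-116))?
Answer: 1508/13573 ≈ 0.11110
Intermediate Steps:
f(x, T) = -107/116 + T**2 - T/39 (f(x, T) = T**2 + (T*(-1/39) + 107*(-1/116)) = T**2 + (-T/39 - 107/116) = T**2 + (-107/116 - T/39) = -107/116 + T**2 - T/39)
R(b) = 1 (R(b) = (2*b)/((2*b)) = (2*b)*(1/(2*b)) = 1)
1/(f(202, 3) + R(-227)) = 1/((-107/116 + 3**2 - 1/39*3) + 1) = 1/((-107/116 + 9 - 1/13) + 1) = 1/(12065/1508 + 1) = 1/(13573/1508) = 1508/13573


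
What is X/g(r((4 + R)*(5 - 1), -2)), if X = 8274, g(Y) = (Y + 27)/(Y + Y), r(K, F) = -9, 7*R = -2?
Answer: -8274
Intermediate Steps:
R = -2/7 (R = (⅐)*(-2) = -2/7 ≈ -0.28571)
g(Y) = (27 + Y)/(2*Y) (g(Y) = (27 + Y)/((2*Y)) = (27 + Y)*(1/(2*Y)) = (27 + Y)/(2*Y))
X/g(r((4 + R)*(5 - 1), -2)) = 8274/(((½)*(27 - 9)/(-9))) = 8274/(((½)*(-⅑)*18)) = 8274/(-1) = 8274*(-1) = -8274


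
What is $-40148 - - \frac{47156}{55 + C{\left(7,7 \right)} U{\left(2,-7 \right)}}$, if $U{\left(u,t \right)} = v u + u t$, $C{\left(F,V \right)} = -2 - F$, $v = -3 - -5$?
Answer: $- \frac{5774304}{145} \approx -39823.0$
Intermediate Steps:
$v = 2$ ($v = -3 + 5 = 2$)
$U{\left(u,t \right)} = 2 u + t u$ ($U{\left(u,t \right)} = 2 u + u t = 2 u + t u$)
$-40148 - - \frac{47156}{55 + C{\left(7,7 \right)} U{\left(2,-7 \right)}} = -40148 - - \frac{47156}{55 + \left(-2 - 7\right) 2 \left(2 - 7\right)} = -40148 - - \frac{47156}{55 + \left(-2 - 7\right) 2 \left(-5\right)} = -40148 - - \frac{47156}{55 - -90} = -40148 - - \frac{47156}{55 + 90} = -40148 - - \frac{47156}{145} = -40148 + \frac{47156}{145} = - \frac{5774304}{145}$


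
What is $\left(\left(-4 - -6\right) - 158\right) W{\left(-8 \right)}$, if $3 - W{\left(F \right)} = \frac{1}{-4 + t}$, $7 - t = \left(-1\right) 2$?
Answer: $- \frac{2184}{5} \approx -436.8$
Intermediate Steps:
$t = 9$ ($t = 7 - \left(-1\right) 2 = 7 - -2 = 7 + 2 = 9$)
$W{\left(F \right)} = \frac{14}{5}$ ($W{\left(F \right)} = 3 - \frac{1}{-4 + 9} = 3 - \frac{1}{5} = \frac{14}{5}$)
$\left(\left(-4 - -6\right) - 158\right) W{\left(-8 \right)} = \left(\left(-4 - -6\right) - 158\right) \frac{14}{5} = \left(\left(-4 + 6\right) - 158\right) \frac{14}{5} = \left(2 - 158\right) \frac{14}{5} = \left(-156\right) \frac{14}{5} = - \frac{2184}{5}$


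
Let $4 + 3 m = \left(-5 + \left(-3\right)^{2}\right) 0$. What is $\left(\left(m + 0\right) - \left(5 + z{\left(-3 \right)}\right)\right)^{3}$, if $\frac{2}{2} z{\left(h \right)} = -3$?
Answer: $- \frac{1000}{27} \approx -37.037$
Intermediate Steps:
$z{\left(h \right)} = -3$
$m = - \frac{4}{3}$ ($m = - \frac{4}{3} + \frac{\left(-5 + \left(-3\right)^{2}\right) 0}{3} = - \frac{4}{3} + \frac{\left(-5 + 9\right) 0}{3} = - \frac{4}{3} + \frac{4 \cdot 0}{3} = - \frac{4}{3} + \frac{1}{3} \cdot 0 = - \frac{4}{3} + 0 = - \frac{4}{3} \approx -1.3333$)
$\left(\left(m + 0\right) - \left(5 + z{\left(-3 \right)}\right)\right)^{3} = \left(\left(- \frac{4}{3} + 0\right) - 2\right)^{3} = \left(- \frac{4}{3} + \left(-5 + 3\right)\right)^{3} = \left(- \frac{4}{3} - 2\right)^{3} = \left(- \frac{10}{3}\right)^{3} = - \frac{1000}{27}$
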